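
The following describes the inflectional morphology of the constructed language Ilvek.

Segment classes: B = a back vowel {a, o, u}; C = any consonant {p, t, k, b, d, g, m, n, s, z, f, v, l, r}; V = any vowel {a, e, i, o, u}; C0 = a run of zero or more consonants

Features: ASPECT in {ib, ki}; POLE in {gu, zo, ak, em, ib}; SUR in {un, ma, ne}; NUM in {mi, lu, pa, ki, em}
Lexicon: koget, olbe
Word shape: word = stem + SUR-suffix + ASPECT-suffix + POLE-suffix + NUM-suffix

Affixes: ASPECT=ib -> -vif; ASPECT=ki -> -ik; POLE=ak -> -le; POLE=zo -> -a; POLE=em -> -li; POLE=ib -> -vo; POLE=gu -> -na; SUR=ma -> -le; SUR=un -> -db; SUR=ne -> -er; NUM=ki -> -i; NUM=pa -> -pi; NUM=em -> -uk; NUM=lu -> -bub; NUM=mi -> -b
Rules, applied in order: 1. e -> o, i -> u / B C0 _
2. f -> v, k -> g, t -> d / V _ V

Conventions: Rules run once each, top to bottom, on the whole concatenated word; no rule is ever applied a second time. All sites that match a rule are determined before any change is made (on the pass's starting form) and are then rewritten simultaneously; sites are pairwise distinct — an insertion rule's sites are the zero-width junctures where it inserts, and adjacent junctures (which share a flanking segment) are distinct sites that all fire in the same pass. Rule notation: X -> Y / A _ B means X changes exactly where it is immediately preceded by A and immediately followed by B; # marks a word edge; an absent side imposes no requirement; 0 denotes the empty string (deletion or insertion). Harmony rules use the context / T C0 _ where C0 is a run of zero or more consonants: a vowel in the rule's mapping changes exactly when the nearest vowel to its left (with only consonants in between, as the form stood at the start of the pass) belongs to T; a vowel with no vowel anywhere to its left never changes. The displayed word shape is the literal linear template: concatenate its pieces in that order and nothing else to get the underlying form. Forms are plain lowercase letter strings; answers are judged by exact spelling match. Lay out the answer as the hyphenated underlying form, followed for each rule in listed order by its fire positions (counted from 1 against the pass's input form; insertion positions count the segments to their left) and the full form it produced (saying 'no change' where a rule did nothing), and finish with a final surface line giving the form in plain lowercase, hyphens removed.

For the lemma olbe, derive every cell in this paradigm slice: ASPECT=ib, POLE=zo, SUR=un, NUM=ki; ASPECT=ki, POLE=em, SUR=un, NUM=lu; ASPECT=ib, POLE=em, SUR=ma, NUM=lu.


cell ASPECT=ib, POLE=zo, SUR=un, NUM=ki:
underlying: olbe-db-vif-a-i
1. e -> o, i -> u / B C0 _: fires at position(s) 4, 11: olbodbvifau
2. f -> v, k -> g, t -> d / V _ V: fires at position(s) 9: olbodbvivau
surface: olbodbvivau

cell ASPECT=ki, POLE=em, SUR=un, NUM=lu:
underlying: olbe-db-ik-li-bub
1. e -> o, i -> u / B C0 _: fires at position(s) 4: olbodbiklibub
2. f -> v, k -> g, t -> d / V _ V: no change
surface: olbodbiklibub

cell ASPECT=ib, POLE=em, SUR=ma, NUM=lu:
underlying: olbe-le-vif-li-bub
1. e -> o, i -> u / B C0 _: fires at position(s) 4: olboleviflibub
2. f -> v, k -> g, t -> d / V _ V: no change
surface: olboleviflibub


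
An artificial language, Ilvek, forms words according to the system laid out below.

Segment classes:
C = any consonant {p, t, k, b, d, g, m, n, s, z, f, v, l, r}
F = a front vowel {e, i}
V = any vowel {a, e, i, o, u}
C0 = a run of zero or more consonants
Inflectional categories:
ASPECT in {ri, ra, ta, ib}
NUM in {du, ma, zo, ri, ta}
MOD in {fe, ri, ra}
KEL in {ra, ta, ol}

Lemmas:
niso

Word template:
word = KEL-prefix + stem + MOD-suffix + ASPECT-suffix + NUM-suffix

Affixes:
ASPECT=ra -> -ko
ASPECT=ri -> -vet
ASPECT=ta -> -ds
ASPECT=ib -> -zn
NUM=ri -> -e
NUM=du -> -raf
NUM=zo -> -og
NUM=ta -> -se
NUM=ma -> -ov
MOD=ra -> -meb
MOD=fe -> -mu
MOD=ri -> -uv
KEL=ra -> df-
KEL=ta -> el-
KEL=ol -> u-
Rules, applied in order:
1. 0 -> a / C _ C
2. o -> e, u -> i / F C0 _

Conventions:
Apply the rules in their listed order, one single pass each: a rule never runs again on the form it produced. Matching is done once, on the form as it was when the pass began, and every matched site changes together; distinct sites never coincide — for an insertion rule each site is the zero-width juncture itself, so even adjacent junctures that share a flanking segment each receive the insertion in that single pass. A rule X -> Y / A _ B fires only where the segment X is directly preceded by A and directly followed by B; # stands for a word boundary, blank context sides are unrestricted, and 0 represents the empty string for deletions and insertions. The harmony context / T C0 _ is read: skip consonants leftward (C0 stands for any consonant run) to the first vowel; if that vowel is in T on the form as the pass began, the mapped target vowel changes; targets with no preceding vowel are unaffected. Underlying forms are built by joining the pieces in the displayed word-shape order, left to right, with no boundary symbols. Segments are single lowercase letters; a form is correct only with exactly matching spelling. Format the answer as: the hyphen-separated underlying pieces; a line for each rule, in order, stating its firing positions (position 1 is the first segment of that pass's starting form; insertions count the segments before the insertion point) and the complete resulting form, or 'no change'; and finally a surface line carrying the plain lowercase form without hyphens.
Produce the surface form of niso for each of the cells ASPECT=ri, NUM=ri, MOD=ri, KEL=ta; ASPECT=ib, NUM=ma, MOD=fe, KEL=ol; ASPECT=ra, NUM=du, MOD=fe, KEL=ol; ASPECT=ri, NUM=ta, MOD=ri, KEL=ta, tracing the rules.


cell ASPECT=ri, NUM=ri, MOD=ri, KEL=ta:
underlying: el-niso-uv-vet-e
1. 0 -> a / C _ C: inserts after position(s) 2, 8: elanisouvavete
2. o -> e, u -> i / F C0 _: fires at position(s) 7: elaniseuvavete
surface: elaniseuvavete

cell ASPECT=ib, NUM=ma, MOD=fe, KEL=ol:
underlying: u-niso-mu-zn-ov
1. 0 -> a / C _ C: inserts after position(s) 8: unisomuzanov
2. o -> e, u -> i / F C0 _: fires at position(s) 5: unisemuzanov
surface: unisemuzanov

cell ASPECT=ra, NUM=du, MOD=fe, KEL=ol:
underlying: u-niso-mu-ko-raf
1. 0 -> a / C _ C: no change
2. o -> e, u -> i / F C0 _: fires at position(s) 5: unisemukoraf
surface: unisemukoraf

cell ASPECT=ri, NUM=ta, MOD=ri, KEL=ta:
underlying: el-niso-uv-vet-se
1. 0 -> a / C _ C: inserts after position(s) 2, 8, 11: elanisouvavetase
2. o -> e, u -> i / F C0 _: fires at position(s) 7: elaniseuvavetase
surface: elaniseuvavetase


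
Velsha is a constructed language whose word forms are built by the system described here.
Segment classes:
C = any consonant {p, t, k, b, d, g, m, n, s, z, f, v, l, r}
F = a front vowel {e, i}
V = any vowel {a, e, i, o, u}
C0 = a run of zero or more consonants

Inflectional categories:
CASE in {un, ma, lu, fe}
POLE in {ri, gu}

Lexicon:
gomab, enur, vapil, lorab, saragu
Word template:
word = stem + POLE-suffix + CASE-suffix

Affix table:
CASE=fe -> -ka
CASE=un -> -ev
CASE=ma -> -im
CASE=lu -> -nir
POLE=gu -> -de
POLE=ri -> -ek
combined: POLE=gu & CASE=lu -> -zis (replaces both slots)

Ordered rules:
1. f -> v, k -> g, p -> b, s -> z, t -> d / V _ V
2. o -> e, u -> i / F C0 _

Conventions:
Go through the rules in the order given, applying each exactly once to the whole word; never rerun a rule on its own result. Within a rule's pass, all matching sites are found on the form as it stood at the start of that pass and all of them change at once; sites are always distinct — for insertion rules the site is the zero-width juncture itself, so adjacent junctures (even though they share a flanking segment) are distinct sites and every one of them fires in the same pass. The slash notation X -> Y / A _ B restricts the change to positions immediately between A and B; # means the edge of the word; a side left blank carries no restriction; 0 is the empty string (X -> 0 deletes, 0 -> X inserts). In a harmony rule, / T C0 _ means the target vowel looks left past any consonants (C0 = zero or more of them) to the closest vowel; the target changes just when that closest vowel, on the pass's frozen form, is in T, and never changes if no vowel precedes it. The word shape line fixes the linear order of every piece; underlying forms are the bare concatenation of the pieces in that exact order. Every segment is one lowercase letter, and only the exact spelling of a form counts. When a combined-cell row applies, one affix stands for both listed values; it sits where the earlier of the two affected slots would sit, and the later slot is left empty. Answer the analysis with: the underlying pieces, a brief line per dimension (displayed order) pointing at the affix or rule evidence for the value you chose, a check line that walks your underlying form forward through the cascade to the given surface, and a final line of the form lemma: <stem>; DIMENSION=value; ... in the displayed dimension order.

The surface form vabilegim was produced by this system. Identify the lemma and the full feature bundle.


underlying: vapil-ek-im
CASE=ma - signalled by the affix -im
POLE=ri - signalled by the affix -ek
check: vapilekim -> vabilegim -> vabilegim
lemma: vapil; CASE=ma; POLE=ri


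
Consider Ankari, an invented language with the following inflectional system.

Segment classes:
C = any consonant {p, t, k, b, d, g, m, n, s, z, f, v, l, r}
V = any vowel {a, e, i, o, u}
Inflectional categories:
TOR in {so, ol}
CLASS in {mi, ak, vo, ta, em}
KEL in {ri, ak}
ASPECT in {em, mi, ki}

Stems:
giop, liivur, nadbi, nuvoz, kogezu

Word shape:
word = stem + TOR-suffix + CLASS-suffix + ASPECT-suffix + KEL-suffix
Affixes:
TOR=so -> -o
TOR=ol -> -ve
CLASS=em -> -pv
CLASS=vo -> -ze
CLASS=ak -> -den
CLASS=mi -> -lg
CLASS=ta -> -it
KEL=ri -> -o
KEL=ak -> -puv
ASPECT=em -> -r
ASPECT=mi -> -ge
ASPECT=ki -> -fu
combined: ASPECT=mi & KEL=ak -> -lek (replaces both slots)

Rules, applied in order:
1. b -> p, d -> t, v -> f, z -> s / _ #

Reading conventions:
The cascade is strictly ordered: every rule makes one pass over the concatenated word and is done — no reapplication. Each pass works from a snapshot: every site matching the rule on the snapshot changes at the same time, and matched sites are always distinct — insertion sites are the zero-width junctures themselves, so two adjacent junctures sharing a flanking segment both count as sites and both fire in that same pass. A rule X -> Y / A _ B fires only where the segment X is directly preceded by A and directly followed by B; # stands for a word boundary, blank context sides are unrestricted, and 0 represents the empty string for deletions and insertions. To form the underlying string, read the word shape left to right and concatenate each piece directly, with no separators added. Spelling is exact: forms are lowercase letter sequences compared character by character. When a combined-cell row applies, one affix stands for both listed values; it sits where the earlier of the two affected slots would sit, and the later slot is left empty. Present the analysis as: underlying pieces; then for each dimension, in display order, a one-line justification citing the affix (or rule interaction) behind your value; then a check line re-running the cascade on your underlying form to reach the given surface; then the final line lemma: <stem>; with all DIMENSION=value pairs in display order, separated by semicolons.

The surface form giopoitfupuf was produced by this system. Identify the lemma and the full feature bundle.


underlying: giop-o-it-fu-puv
TOR=so - signalled by the affix -o
CLASS=ta - signalled by the affix -it
KEL=ak - signalled by the affix -puv
ASPECT=ki - signalled by the affix -fu
check: giopoitfupuv -> giopoitfupuf
lemma: giop; TOR=so; CLASS=ta; KEL=ak; ASPECT=ki


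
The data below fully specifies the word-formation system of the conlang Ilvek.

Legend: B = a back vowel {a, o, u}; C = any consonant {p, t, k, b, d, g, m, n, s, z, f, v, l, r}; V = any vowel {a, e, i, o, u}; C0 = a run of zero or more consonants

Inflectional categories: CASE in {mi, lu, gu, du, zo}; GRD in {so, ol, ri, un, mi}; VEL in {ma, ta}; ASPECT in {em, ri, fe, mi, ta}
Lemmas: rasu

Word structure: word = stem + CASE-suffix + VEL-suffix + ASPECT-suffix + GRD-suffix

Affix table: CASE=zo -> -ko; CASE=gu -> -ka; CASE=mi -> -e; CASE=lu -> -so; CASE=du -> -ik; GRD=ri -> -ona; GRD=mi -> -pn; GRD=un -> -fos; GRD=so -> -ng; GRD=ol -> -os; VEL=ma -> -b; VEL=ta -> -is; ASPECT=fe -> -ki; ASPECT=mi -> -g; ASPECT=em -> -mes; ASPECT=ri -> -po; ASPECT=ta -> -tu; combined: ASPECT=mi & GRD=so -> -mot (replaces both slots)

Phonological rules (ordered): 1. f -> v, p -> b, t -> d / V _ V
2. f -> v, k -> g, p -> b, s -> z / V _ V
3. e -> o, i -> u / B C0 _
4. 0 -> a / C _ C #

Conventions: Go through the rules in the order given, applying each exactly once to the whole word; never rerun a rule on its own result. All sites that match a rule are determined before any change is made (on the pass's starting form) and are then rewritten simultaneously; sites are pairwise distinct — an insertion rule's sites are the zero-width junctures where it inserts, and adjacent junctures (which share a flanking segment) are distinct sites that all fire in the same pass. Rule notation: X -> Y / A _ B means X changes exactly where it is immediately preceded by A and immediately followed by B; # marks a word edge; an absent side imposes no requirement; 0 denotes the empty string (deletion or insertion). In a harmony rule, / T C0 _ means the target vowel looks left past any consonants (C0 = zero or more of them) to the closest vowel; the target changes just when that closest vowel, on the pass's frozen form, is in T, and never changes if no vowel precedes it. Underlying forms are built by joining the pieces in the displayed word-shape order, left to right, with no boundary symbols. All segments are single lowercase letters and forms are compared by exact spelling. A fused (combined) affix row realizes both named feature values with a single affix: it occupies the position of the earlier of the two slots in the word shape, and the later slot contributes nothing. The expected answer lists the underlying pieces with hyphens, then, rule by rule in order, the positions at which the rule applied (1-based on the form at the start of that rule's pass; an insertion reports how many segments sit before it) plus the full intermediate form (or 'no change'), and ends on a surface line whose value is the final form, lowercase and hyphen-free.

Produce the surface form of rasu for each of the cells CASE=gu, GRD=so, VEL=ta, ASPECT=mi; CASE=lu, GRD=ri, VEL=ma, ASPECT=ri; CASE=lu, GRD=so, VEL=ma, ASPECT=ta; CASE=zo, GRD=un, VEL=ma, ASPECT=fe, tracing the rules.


cell CASE=gu, GRD=so, VEL=ta, ASPECT=mi:
underlying: rasu-ka-is-mot
1. f -> v, p -> b, t -> d / V _ V: no change
2. f -> v, k -> g, p -> b, s -> z / V _ V: fires at position(s) 3, 5: razugaismot
3. e -> o, i -> u / B C0 _: fires at position(s) 7: razugausmot
4. 0 -> a / C _ C #: no change
surface: razugausmot

cell CASE=lu, GRD=ri, VEL=ma, ASPECT=ri:
underlying: rasu-so-b-po-ona
1. f -> v, p -> b, t -> d / V _ V: no change
2. f -> v, k -> g, p -> b, s -> z / V _ V: fires at position(s) 3, 5: razuzobpoona
3. e -> o, i -> u / B C0 _: no change
4. 0 -> a / C _ C #: no change
surface: razuzobpoona

cell CASE=lu, GRD=so, VEL=ma, ASPECT=ta:
underlying: rasu-so-b-tu-ng
1. f -> v, p -> b, t -> d / V _ V: no change
2. f -> v, k -> g, p -> b, s -> z / V _ V: fires at position(s) 3, 5: razuzobtung
3. e -> o, i -> u / B C0 _: no change
4. 0 -> a / C _ C #: inserts after position(s) 10: razuzobtunag
surface: razuzobtunag

cell CASE=zo, GRD=un, VEL=ma, ASPECT=fe:
underlying: rasu-ko-b-ki-fos
1. f -> v, p -> b, t -> d / V _ V: fires at position(s) 10: rasukobkivos
2. f -> v, k -> g, p -> b, s -> z / V _ V: fires at position(s) 3, 5: razugobkivos
3. e -> o, i -> u / B C0 _: fires at position(s) 9: razugobkuvos
4. 0 -> a / C _ C #: no change
surface: razugobkuvos


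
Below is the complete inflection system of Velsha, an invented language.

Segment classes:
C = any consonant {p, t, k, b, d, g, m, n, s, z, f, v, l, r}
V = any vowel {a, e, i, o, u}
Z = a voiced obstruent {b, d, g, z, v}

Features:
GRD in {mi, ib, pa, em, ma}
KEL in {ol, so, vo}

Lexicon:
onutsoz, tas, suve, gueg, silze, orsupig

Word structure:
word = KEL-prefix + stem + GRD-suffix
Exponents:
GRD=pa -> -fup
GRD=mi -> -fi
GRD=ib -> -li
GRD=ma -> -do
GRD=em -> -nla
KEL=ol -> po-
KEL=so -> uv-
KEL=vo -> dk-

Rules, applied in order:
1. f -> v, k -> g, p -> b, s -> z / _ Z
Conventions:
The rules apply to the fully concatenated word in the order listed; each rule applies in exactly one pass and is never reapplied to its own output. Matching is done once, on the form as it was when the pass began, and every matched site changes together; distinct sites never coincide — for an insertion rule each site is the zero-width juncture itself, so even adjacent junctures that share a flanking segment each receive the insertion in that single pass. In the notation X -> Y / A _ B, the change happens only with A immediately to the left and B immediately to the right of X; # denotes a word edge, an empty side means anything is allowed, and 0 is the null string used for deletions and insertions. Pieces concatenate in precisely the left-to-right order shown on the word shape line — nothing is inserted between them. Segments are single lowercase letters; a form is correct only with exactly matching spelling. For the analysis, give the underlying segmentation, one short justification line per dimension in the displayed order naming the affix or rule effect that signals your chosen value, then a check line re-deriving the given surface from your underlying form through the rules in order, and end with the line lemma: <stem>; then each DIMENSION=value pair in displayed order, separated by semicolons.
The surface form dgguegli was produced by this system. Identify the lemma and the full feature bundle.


underlying: dk-gueg-li
GRD=ib - signalled by the affix -li
KEL=vo - signalled by the affix dk-
check: dkguegli -> dgguegli
lemma: gueg; GRD=ib; KEL=vo


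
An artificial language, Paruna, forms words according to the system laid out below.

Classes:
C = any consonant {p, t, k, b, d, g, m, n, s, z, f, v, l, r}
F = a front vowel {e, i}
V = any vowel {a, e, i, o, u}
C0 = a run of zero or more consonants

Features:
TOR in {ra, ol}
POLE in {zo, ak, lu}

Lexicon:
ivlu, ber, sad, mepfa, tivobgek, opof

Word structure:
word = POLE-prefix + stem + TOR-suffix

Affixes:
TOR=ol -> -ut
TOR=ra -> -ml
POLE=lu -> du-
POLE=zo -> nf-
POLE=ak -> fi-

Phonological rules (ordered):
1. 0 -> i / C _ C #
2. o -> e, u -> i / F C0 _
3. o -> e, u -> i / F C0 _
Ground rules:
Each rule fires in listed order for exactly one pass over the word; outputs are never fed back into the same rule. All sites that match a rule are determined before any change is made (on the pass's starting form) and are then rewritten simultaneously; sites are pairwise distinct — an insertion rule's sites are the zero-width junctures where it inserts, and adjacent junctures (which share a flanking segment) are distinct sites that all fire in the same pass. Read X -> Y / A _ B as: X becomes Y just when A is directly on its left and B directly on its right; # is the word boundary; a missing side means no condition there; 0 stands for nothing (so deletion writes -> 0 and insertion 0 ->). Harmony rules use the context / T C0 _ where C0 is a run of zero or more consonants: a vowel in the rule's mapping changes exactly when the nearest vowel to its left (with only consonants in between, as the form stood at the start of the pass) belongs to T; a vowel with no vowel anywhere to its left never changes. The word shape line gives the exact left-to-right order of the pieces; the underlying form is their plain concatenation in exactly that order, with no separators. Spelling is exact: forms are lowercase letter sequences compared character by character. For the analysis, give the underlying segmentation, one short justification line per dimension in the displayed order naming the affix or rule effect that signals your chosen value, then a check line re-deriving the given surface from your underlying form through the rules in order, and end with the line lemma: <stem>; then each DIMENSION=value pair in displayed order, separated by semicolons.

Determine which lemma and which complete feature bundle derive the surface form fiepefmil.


underlying: fi-opof-ml
TOR=ra - signalled by the affix -ml
POLE=ak - signalled by the affix fi-
check: fiopofml -> fiopofmil -> fiepofmil -> fiepefmil
lemma: opof; TOR=ra; POLE=ak


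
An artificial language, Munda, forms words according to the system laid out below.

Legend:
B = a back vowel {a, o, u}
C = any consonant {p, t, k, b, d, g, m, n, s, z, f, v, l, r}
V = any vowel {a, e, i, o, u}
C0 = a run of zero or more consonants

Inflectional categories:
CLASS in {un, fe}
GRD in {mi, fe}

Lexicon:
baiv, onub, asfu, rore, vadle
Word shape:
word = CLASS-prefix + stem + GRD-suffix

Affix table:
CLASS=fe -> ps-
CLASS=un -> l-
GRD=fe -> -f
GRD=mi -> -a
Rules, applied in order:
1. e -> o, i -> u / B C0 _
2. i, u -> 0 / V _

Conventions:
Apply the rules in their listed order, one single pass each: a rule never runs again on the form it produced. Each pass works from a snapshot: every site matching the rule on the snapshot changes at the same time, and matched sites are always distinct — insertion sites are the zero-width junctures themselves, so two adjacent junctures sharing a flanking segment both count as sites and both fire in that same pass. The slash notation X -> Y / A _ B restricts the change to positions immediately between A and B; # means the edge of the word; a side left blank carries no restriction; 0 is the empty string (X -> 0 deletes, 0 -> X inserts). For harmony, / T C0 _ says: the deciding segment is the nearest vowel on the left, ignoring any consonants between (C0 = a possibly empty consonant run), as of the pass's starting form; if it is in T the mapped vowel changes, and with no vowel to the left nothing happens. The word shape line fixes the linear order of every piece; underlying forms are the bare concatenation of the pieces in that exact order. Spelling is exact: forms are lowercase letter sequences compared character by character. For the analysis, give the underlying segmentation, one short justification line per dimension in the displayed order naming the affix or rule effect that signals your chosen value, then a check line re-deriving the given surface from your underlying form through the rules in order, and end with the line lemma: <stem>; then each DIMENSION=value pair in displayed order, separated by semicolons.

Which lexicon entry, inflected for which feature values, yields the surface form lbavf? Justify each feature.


underlying: l-baiv-f
CLASS=un - signalled by the affix l-
GRD=fe - signalled by the affix -f
check: lbaivf -> lbauvf -> lbavf
lemma: baiv; CLASS=un; GRD=fe


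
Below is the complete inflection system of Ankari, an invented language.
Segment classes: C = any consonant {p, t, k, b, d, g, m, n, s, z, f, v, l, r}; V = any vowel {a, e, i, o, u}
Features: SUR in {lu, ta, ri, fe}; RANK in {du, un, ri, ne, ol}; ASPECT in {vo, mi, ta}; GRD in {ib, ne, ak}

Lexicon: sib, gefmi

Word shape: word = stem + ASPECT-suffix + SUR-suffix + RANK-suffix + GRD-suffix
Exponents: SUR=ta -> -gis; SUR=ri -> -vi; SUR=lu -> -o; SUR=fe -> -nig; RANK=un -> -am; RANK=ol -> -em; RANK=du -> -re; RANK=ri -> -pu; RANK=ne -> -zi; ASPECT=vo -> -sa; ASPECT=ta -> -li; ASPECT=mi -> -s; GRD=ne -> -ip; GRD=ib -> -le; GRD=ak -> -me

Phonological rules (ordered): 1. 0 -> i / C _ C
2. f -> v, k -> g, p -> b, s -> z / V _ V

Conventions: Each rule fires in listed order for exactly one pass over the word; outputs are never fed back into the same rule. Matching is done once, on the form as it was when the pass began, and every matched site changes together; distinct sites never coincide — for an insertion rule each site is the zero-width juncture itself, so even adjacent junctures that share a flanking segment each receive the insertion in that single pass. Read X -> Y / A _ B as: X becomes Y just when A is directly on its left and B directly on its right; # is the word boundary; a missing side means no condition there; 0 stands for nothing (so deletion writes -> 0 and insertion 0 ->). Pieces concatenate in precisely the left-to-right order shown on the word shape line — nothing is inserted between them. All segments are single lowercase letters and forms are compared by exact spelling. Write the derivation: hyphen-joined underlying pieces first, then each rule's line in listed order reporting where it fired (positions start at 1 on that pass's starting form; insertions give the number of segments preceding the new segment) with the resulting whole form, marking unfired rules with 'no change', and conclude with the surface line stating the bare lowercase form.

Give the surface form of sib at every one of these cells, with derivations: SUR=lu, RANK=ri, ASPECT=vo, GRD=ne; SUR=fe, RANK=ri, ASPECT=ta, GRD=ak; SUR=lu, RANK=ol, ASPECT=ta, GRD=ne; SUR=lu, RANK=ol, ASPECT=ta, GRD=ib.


cell SUR=lu, RANK=ri, ASPECT=vo, GRD=ne:
underlying: sib-sa-o-pu-ip
1. 0 -> i / C _ C: inserts after position(s) 3: sibisaopuip
2. f -> v, k -> g, p -> b, s -> z / V _ V: fires at position(s) 5, 8: sibizaobuip
surface: sibizaobuip

cell SUR=fe, RANK=ri, ASPECT=ta, GRD=ak:
underlying: sib-li-nig-pu-me
1. 0 -> i / C _ C: inserts after position(s) 3, 8: sibilinigipume
2. f -> v, k -> g, p -> b, s -> z / V _ V: fires at position(s) 11: sibilinigibume
surface: sibilinigibume

cell SUR=lu, RANK=ol, ASPECT=ta, GRD=ne:
underlying: sib-li-o-em-ip
1. 0 -> i / C _ C: inserts after position(s) 3: sibilioemip
2. f -> v, k -> g, p -> b, s -> z / V _ V: no change
surface: sibilioemip

cell SUR=lu, RANK=ol, ASPECT=ta, GRD=ib:
underlying: sib-li-o-em-le
1. 0 -> i / C _ C: inserts after position(s) 3, 8: sibilioemile
2. f -> v, k -> g, p -> b, s -> z / V _ V: no change
surface: sibilioemile


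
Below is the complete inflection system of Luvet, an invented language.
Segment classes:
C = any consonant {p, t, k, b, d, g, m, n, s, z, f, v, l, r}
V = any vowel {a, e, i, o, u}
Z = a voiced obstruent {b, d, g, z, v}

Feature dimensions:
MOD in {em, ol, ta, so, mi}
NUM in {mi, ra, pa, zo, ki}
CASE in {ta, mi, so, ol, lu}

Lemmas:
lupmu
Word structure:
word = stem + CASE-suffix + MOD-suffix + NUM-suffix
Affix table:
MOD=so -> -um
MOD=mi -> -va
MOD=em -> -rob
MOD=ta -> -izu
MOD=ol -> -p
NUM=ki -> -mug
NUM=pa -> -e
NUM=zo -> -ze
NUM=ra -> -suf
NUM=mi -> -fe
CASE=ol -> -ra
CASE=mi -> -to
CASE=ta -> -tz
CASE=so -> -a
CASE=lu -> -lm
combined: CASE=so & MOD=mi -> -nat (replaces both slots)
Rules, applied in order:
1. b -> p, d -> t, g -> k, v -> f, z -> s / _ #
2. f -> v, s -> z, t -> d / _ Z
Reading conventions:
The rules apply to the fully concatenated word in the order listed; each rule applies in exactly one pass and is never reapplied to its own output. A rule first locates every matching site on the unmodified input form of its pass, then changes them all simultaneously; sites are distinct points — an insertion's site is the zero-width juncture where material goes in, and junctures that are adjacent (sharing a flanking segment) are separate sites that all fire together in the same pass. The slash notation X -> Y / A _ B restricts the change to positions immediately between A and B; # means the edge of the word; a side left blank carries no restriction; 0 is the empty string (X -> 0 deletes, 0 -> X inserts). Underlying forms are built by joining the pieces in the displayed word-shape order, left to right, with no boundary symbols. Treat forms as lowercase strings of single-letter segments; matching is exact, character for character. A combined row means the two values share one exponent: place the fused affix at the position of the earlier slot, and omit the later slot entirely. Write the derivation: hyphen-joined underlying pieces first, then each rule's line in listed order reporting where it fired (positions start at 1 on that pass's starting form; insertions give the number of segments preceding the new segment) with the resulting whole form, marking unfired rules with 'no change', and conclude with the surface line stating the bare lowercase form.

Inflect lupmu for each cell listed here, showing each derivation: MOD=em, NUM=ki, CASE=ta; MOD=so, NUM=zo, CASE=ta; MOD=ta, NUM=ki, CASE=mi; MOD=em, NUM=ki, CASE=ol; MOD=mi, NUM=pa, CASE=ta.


cell MOD=em, NUM=ki, CASE=ta:
underlying: lupmu-tz-rob-mug
1. b -> p, d -> t, g -> k, v -> f, z -> s / _ #: fires at position(s) 13: lupmutzrobmuk
2. f -> v, s -> z, t -> d / _ Z: fires at position(s) 6: lupmudzrobmuk
surface: lupmudzrobmuk

cell MOD=so, NUM=zo, CASE=ta:
underlying: lupmu-tz-um-ze
1. b -> p, d -> t, g -> k, v -> f, z -> s / _ #: no change
2. f -> v, s -> z, t -> d / _ Z: fires at position(s) 6: lupmudzumze
surface: lupmudzumze

cell MOD=ta, NUM=ki, CASE=mi:
underlying: lupmu-to-izu-mug
1. b -> p, d -> t, g -> k, v -> f, z -> s / _ #: fires at position(s) 13: lupmutoizumuk
2. f -> v, s -> z, t -> d / _ Z: no change
surface: lupmutoizumuk

cell MOD=em, NUM=ki, CASE=ol:
underlying: lupmu-ra-rob-mug
1. b -> p, d -> t, g -> k, v -> f, z -> s / _ #: fires at position(s) 13: lupmurarobmuk
2. f -> v, s -> z, t -> d / _ Z: no change
surface: lupmurarobmuk

cell MOD=mi, NUM=pa, CASE=ta:
underlying: lupmu-tz-va-e
1. b -> p, d -> t, g -> k, v -> f, z -> s / _ #: no change
2. f -> v, s -> z, t -> d / _ Z: fires at position(s) 6: lupmudzvae
surface: lupmudzvae


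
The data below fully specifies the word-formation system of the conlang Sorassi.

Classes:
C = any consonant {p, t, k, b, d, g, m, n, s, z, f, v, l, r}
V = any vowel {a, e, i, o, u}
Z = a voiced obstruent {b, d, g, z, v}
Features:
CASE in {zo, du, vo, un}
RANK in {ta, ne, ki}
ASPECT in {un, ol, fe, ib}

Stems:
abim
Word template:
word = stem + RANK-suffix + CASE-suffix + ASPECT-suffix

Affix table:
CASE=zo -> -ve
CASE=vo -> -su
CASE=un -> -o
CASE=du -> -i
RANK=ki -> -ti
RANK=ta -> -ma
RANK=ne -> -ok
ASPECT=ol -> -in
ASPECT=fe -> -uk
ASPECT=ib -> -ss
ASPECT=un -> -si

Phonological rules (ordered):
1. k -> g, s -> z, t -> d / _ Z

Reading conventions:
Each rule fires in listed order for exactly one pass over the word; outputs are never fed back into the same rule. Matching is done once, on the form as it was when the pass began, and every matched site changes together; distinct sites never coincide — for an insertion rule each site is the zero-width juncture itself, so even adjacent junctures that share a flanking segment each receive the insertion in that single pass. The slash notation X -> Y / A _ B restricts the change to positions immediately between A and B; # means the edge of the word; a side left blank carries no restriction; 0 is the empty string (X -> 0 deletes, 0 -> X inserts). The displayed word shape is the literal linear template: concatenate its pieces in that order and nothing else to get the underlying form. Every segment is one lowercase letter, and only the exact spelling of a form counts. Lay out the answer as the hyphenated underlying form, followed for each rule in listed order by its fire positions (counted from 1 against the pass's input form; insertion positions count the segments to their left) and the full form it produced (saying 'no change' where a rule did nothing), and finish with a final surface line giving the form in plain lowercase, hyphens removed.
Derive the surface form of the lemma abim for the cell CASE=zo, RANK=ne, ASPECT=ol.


underlying: abim-ok-ve-in
1. k -> g, s -> z, t -> d / _ Z: fires at position(s) 6: abimogvein
surface: abimogvein


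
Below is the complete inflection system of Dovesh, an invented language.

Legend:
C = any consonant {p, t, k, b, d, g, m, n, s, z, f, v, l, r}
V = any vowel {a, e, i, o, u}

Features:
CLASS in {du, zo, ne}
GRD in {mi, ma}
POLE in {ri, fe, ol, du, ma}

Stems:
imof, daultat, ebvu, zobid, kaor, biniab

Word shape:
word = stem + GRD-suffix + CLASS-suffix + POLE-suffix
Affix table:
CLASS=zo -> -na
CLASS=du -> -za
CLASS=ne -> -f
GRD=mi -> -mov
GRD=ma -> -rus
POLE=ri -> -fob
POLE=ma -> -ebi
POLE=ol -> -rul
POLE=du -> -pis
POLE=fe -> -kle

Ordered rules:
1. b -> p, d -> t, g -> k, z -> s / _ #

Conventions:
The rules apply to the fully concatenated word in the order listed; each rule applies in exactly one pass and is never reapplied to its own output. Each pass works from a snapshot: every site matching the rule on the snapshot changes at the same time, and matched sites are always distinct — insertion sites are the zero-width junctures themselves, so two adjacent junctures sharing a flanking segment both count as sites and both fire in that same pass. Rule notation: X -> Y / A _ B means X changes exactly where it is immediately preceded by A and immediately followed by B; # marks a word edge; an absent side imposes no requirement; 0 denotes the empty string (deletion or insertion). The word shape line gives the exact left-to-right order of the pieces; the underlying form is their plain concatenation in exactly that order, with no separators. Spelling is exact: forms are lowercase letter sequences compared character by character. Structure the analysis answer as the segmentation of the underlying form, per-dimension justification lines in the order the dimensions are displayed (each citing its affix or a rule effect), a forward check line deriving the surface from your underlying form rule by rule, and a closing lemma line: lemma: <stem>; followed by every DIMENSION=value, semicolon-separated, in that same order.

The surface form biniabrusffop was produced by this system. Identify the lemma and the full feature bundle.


underlying: biniab-rus-f-fob
CLASS=ne - signalled by the affix -f
GRD=ma - signalled by the affix -rus
POLE=ri - signalled by the affix -fob
check: biniabrusffob -> biniabrusffop
lemma: biniab; CLASS=ne; GRD=ma; POLE=ri


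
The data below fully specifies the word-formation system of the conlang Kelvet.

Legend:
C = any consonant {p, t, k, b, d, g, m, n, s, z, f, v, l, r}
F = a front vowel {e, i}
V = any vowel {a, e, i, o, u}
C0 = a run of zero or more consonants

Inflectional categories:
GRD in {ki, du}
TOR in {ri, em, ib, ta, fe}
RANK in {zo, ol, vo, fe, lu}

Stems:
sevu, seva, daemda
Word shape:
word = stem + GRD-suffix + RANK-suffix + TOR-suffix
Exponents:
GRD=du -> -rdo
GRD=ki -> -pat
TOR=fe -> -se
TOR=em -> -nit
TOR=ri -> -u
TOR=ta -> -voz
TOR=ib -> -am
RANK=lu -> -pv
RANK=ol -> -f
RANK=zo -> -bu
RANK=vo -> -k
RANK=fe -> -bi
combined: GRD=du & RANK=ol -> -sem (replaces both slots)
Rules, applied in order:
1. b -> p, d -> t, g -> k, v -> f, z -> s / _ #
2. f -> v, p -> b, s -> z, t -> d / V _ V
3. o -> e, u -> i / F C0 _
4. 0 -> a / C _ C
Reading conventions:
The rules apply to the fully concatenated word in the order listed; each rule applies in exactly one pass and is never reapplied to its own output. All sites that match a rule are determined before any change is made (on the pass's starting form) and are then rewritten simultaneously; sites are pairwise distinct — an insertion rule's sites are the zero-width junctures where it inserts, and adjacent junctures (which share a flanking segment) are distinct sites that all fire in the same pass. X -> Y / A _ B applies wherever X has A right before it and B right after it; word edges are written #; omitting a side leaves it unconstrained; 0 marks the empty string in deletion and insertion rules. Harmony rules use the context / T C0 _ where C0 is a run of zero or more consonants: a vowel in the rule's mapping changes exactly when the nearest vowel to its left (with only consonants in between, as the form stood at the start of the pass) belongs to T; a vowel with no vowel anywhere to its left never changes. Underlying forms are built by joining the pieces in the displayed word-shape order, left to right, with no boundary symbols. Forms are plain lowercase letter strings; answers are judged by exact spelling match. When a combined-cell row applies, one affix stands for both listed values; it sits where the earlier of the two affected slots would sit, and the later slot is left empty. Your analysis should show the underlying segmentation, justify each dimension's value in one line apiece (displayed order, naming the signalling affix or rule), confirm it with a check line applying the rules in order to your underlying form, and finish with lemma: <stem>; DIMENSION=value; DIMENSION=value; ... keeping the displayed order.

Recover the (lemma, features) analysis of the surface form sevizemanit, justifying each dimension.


underlying: sevu-sem-nit
GRD=du - signalled by the combined affix row
TOR=em - signalled by the affix -nit
RANK=ol - signalled by the combined affix row
check: sevusemnit -> sevusemnit -> sevuzemnit -> sevizemnit -> sevizemanit
lemma: sevu; GRD=du; TOR=em; RANK=ol


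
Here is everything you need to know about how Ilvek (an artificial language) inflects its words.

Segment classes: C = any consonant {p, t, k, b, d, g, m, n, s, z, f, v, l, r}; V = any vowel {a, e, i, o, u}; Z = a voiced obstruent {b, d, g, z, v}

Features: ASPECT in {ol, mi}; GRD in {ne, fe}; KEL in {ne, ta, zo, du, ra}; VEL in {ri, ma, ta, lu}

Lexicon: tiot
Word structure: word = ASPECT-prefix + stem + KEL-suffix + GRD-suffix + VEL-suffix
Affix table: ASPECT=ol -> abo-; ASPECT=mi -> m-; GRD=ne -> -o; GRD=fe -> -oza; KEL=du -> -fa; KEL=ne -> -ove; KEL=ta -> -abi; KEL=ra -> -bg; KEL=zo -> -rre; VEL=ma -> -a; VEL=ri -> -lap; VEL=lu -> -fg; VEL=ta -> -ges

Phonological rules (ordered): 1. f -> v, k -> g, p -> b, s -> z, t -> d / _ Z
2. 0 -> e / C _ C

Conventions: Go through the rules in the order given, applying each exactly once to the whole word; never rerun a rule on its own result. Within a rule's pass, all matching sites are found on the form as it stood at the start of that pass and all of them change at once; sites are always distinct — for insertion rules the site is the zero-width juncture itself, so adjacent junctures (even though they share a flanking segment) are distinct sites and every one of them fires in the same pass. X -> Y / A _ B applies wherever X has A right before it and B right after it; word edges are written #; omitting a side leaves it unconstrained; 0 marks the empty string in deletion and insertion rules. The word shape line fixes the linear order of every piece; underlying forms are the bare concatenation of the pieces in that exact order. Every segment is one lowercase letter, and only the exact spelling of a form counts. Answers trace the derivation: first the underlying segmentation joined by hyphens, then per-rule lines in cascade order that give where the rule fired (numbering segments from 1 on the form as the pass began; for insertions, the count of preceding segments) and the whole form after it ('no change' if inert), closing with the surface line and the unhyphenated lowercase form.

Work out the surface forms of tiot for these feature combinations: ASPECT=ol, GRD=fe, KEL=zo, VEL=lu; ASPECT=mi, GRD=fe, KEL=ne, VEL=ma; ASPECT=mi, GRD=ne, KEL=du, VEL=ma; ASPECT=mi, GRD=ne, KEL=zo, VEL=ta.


cell ASPECT=ol, GRD=fe, KEL=zo, VEL=lu:
underlying: abo-tiot-rre-oza-fg
1. f -> v, k -> g, p -> b, s -> z, t -> d / _ Z: fires at position(s) 14: abotiotrreozavg
2. 0 -> e / C _ C: inserts after position(s) 7, 8, 14: abotioterereozaveg
surface: abotioterereozaveg

cell ASPECT=mi, GRD=fe, KEL=ne, VEL=ma:
underlying: m-tiot-ove-oza-a
1. f -> v, k -> g, p -> b, s -> z, t -> d / _ Z: no change
2. 0 -> e / C _ C: inserts after position(s) 1: metiotoveozaa
surface: metiotoveozaa

cell ASPECT=mi, GRD=ne, KEL=du, VEL=ma:
underlying: m-tiot-fa-o-a
1. f -> v, k -> g, p -> b, s -> z, t -> d / _ Z: no change
2. 0 -> e / C _ C: inserts after position(s) 1, 5: metiotefaoa
surface: metiotefaoa

cell ASPECT=mi, GRD=ne, KEL=zo, VEL=ta:
underlying: m-tiot-rre-o-ges
1. f -> v, k -> g, p -> b, s -> z, t -> d / _ Z: no change
2. 0 -> e / C _ C: inserts after position(s) 1, 5, 6: metioterereoges
surface: metioterereoges


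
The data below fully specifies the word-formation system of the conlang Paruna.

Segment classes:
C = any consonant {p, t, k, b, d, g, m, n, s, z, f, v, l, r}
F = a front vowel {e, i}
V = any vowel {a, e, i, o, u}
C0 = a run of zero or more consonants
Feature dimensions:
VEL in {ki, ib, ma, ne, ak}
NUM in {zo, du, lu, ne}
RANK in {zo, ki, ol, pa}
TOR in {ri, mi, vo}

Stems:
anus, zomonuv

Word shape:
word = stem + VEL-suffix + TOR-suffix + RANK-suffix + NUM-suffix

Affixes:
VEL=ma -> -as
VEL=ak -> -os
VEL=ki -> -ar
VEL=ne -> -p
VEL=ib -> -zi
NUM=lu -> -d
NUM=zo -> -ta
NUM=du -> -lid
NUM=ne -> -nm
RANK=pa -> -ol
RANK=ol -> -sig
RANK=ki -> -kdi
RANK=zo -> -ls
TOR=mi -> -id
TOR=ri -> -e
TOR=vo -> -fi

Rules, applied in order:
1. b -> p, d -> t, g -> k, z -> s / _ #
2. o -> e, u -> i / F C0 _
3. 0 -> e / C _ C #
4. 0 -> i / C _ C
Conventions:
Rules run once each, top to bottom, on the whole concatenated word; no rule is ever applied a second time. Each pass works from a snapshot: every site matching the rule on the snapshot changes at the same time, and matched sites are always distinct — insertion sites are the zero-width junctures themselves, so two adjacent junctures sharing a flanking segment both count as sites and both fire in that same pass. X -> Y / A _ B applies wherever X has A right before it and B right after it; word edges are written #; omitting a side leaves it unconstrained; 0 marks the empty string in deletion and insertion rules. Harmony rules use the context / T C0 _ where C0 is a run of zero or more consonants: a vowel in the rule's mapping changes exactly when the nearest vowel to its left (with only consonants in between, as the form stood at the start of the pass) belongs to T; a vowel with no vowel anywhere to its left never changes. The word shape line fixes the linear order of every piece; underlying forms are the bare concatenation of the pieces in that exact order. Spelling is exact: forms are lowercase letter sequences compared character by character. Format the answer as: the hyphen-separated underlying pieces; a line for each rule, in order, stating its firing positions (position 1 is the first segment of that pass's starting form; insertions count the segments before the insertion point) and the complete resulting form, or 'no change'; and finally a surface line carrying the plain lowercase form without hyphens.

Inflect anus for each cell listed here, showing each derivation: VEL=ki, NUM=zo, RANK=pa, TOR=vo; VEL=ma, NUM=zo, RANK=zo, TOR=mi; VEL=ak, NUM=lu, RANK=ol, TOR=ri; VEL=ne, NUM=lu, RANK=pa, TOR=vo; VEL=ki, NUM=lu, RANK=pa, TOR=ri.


cell VEL=ki, NUM=zo, RANK=pa, TOR=vo:
underlying: anus-ar-fi-ol-ta
1. b -> p, d -> t, g -> k, z -> s / _ #: no change
2. o -> e, u -> i / F C0 _: fires at position(s) 9: anusarfielta
3. 0 -> e / C _ C #: no change
4. 0 -> i / C _ C: inserts after position(s) 6, 10: anusarifielita
surface: anusarifielita

cell VEL=ma, NUM=zo, RANK=zo, TOR=mi:
underlying: anus-as-id-ls-ta
1. b -> p, d -> t, g -> k, z -> s / _ #: no change
2. o -> e, u -> i / F C0 _: no change
3. 0 -> e / C _ C #: no change
4. 0 -> i / C _ C: inserts after position(s) 8, 9, 10: anusasidilisita
surface: anusasidilisita

cell VEL=ak, NUM=lu, RANK=ol, TOR=ri:
underlying: anus-os-e-sig-d
1. b -> p, d -> t, g -> k, z -> s / _ #: fires at position(s) 11: anusosesigt
2. o -> e, u -> i / F C0 _: no change
3. 0 -> e / C _ C #: inserts after position(s) 10: anusosesiget
4. 0 -> i / C _ C: no change
surface: anusosesiget

cell VEL=ne, NUM=lu, RANK=pa, TOR=vo:
underlying: anus-p-fi-ol-d
1. b -> p, d -> t, g -> k, z -> s / _ #: fires at position(s) 10: anuspfiolt
2. o -> e, u -> i / F C0 _: fires at position(s) 8: anuspfielt
3. 0 -> e / C _ C #: inserts after position(s) 9: anuspfielet
4. 0 -> i / C _ C: inserts after position(s) 4, 5: anusipifielet
surface: anusipifielet

cell VEL=ki, NUM=lu, RANK=pa, TOR=ri:
underlying: anus-ar-e-ol-d
1. b -> p, d -> t, g -> k, z -> s / _ #: fires at position(s) 10: anusareolt
2. o -> e, u -> i / F C0 _: fires at position(s) 8: anusareelt
3. 0 -> e / C _ C #: inserts after position(s) 9: anusareelet
4. 0 -> i / C _ C: no change
surface: anusareelet
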